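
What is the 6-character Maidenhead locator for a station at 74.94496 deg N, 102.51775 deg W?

DQ84rw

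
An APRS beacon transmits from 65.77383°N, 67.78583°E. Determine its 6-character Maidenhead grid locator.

MP35vs

Shift to the Maidenhead origin (180°W, 90°S): lon 247.7858, lat 155.7738.
Field: 247.7858/20 → 12 → M, 155.7738/10 → 15 → P; chars MP.
Square: 7.7858/2 → 3, 5.7738/1 → 5; chars 35.
Subsquare: 1.7858/0.0833333 → 21 → v, 0.7738/0.0416667 → 18 → s; chars vs.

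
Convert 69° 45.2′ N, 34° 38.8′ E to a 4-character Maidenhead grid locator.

KP79

Shift to the Maidenhead origin (180°W, 90°S): lon 214.65, lat 159.75.
Field: lon ⌊214.65/20⌋ = 10 → K; lat ⌊159.75/10⌋ = 15 → P.
Square: lon ⌊14.65/2⌋ = 7; lat ⌊9.75/1⌋ = 9.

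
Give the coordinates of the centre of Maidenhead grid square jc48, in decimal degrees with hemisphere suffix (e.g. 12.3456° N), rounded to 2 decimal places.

Field J=9, C=2: +9·20° lon, +2·10° lat → SW at lon 0°, lat -70°.
Square 4, 8: +4·2° lon, +8·1° lat → SW at lon 8°, lat -62°.
Cell spans 2° lon × 1° lat. Centre is SW corner plus half of each.
latitude 61.50° S, longitude 9.00° E.

61.50° S, 9.00° E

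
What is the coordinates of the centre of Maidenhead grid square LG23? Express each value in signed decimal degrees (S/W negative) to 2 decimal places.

-26.50, 45.00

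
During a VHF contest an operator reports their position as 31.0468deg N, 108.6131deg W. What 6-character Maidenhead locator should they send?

DM51qb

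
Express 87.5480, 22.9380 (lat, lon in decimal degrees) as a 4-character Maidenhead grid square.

Offset from 180°W / 90°S: lon 202.94°, lat 177.55°.
Field: 202.94/20 → 10 → K, 177.55/10 → 17 → R; chars KR.
Square: 2.94/2 → 1, 7.55/1 → 7; chars 17.

KR17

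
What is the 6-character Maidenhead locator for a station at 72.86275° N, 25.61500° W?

HQ72eu

Shift to the Maidenhead origin (180°W, 90°S): lon 154.3850, lat 162.8628.
Field (20°×10°, letters A–R): lon ⌊154.3850/20⌋ = 7 → H; lat ⌊162.8628/10⌋ = 16 → Q.
Square (2°×1°, digits 0–9): lon ⌊14.3850/2⌋ = 7; lat ⌊2.8628/1⌋ = 2.
Subsquare (5′×2.5′, letters a–x): lon ⌊0.3850/0.0833333⌋ = 4 → e; lat ⌊0.8628/0.0416667⌋ = 20 → u.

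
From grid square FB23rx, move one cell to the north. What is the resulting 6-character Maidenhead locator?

FB24ra

Latitude subsquare x = 23; +1 → 24, wraps to 0 = a, carry into square.
Latitude square 3; +1 → 4.
The longitude characters are unchanged.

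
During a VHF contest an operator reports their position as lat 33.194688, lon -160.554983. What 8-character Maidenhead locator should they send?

AM93re36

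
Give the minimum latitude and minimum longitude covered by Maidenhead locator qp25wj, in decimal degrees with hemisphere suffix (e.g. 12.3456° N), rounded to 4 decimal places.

65.3750° N, 145.8333° E

Field Q=16, P=15: +16·20° lon, +15·10° lat → SW at lon 140°, lat 60°.
Square 2, 5: +2·2° lon, +5·1° lat → SW at lon 144°, lat 65°.
Subsquare w=22, j=9: +22·0.0833333° lon, +9·0.0416667° lat → SW at lon 145.833°, lat 65.375°.
latitude 65.3750° N, longitude 145.8333° E.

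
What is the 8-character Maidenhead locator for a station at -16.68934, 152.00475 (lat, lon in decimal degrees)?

Add 180° to longitude and 90° to latitude: 332.00475, 73.31066.
Field: 332.00475/20 → 16 → Q, 73.31066/10 → 7 → H; chars QH.
Square: 12.00475/2 → 6, 3.31066/1 → 3; chars 63.
Subsquare: 0.00475/0.0833333 → 0 → a, 0.31066/0.0416667 → 7 → h; chars ah.
Extended square: 0.00475/0.00833333 → 0, 0.01899/0.00416667 → 4; chars 04.

QH63ah04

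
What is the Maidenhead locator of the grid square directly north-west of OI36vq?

OI36ur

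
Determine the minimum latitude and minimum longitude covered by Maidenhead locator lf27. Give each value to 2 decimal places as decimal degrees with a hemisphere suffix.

33.00° S, 44.00° E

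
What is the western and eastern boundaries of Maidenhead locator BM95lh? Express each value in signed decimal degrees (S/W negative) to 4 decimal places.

-141.0833, -141.0000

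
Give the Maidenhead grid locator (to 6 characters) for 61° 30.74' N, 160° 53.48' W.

Shift to the Maidenhead origin (180°W, 90°S): lon 19.1087, lat 151.5123.
Field: lon ⌊19.1087/20⌋ = 0 → A; lat ⌊151.5123/10⌋ = 15 → P.
Square: lon ⌊19.1087/2⌋ = 9; lat ⌊1.5123/1⌋ = 1.
Subsquare: lon ⌊1.1087/0.0833333⌋ = 13 → n; lat ⌊0.5123/0.0416667⌋ = 12 → m.

AP91nm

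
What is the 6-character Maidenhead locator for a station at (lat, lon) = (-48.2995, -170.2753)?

AE41uq

Shift to the Maidenhead origin (180°W, 90°S): lon 9.7247, lat 41.7005.
Field (20°×10°, letters A–R): 9.7247/20 → 0 → A, 41.7005/10 → 4 → E; chars AE.
Square (2°×1°, digits 0–9): 9.7247/2 → 4, 1.7005/1 → 1; chars 41.
Subsquare (5′×2.5′, letters a–x): 1.7247/0.0833333 → 20 → u, 0.7005/0.0416667 → 16 → q; chars uq.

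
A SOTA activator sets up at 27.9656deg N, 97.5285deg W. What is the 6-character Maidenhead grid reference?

EL17fx

Add 180° to longitude and 90° to latitude: 82.4715, 117.9656.
Field: 82.4715/20 → 4 → E, 117.9656/10 → 11 → L; chars EL.
Square: 2.4715/2 → 1, 7.9656/1 → 7; chars 17.
Subsquare: 0.4715/0.0833333 → 5 → f, 0.9656/0.0416667 → 23 → x; chars fx.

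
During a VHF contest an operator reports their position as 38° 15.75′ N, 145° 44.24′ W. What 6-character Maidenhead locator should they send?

Offset from 180°W / 90°S: lon 34.2627°, lat 128.2625°.
Field (20°×10°, letters A–R): lon ⌊34.2627/20⌋ = 1 → B; lat ⌊128.2625/10⌋ = 12 → M.
Square (2°×1°, digits 0–9): lon ⌊14.2627/2⌋ = 7; lat ⌊8.2625/1⌋ = 8.
Subsquare (5′×2.5′, letters a–x): lon ⌊0.2627/0.0833333⌋ = 3 → d; lat ⌊0.2625/0.0416667⌋ = 6 → g.

BM78dg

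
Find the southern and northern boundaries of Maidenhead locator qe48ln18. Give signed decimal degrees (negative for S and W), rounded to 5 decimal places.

Field Q=16, E=4: +16·20° lon, +4·10° lat → SW at lon 140°, lat -50°.
Square 4, 8: +4·2° lon, +8·1° lat → SW at lon 148°, lat -42°.
Subsquare l=11, n=13: +11·0.0833333° lon, +13·0.0416667° lat → SW at lon 148.917°, lat -41.4583°.
Extended square 1, 8: +1·0.00833333° lon, +8·0.00416667° lat → SW at lon 148.925°, lat -41.425°.
Cell spans 0.00833333° lon × 0.00416667° lat.
south -41.42500, north -41.42083.

-41.42500, -41.42083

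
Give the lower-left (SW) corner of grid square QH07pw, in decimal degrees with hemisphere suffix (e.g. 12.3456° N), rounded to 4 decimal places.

12.0833° S, 141.2500° E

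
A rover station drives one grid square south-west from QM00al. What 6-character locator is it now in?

Longitude subsquare a = 0; −1 → -1, wraps to 23 = x, carry into square.
Longitude square 0; −1 → -1, wraps to 9, carry into field.
Longitude field Q = 16; −1 → 15 = P.
Latitude subsquare l = 11; −1 → 10 = k.

PM90xk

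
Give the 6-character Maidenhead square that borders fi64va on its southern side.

FI63vx

Latitude subsquare a = 0; −1 → -1, wraps to 23 = x, carry into square.
Latitude square 4; −1 → 3.
The longitude characters are unchanged.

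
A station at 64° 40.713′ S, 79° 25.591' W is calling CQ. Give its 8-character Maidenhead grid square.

FC05gh87

Add 180° to longitude and 90° to latitude: 100.57348, 25.32145.
Field: 100.57348/20 → 5 → F, 25.32145/10 → 2 → C; chars FC.
Square: 0.57348/2 → 0, 5.32145/1 → 5; chars 05.
Subsquare: 0.57348/0.0833333 → 6 → g, 0.32145/0.0416667 → 7 → h; chars gh.
Extended square: 0.07348/0.00833333 → 8, 0.02978/0.00416667 → 7; chars 87.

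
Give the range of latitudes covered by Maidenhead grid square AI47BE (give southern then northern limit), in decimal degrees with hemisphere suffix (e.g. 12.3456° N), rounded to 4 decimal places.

Field A=0, I=8: +0·20° lon, +8·10° lat → SW at lon -180°, lat -10°.
Square 4, 7: +4·2° lon, +7·1° lat → SW at lon -172°, lat -3°.
Subsquare b=1, e=4: +1·0.0833333° lon, +4·0.0416667° lat → SW at lon -171.917°, lat -2.83333°.
Cell spans 0.0833333° lon × 0.0416667° lat.
south 2.8333° S, north 2.7917° S.

2.8333° S, 2.7917° S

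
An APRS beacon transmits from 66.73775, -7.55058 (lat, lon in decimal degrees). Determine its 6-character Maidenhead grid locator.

IP66fr

Add 180° to longitude and 90° to latitude: 172.4494, 156.7378.
Field: lon ⌊172.4494/20⌋ = 8 → I; lat ⌊156.7378/10⌋ = 15 → P.
Square: lon ⌊12.4494/2⌋ = 6; lat ⌊6.7378/1⌋ = 6.
Subsquare: lon ⌊0.4494/0.0833333⌋ = 5 → f; lat ⌊0.7378/0.0416667⌋ = 17 → r.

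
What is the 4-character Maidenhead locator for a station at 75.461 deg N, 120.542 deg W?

CQ95

Shift to the Maidenhead origin (180°W, 90°S): lon 59.46, lat 165.46.
Field: 59.46/20 → 2 → C, 165.46/10 → 16 → Q; chars CQ.
Square: 19.46/2 → 9, 5.46/1 → 5; chars 95.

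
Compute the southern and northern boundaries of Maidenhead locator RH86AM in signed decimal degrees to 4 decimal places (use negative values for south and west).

Field R=17, H=7: +17·20° lon, +7·10° lat → SW at lon 160°, lat -20°.
Square 8, 6: +8·2° lon, +6·1° lat → SW at lon 176°, lat -14°.
Subsquare a=0, m=12: +0·0.0833333° lon, +12·0.0416667° lat → SW at lon 176°, lat -13.5°.
Cell spans 0.0833333° lon × 0.0416667° lat.
south -13.5000, north -13.4583.

-13.5000, -13.4583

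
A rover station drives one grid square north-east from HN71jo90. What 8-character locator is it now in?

HN71ko01

Longitude extended square 9; +1 → 10, wraps to 0, carry into subsquare.
Longitude subsquare j = 9; +1 → 10 = k.
Latitude extended square 0; +1 → 1.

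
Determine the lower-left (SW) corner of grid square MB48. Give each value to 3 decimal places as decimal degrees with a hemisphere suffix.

72.000° S, 68.000° E

Field M=12, B=1: +12·20° lon, +1·10° lat → SW at lon 60°, lat -80°.
Square 4, 8: +4·2° lon, +8·1° lat → SW at lon 68°, lat -72°.
latitude 72.000° S, longitude 68.000° E.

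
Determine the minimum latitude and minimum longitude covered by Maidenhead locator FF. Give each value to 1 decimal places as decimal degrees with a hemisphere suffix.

40.0° S, 80.0° W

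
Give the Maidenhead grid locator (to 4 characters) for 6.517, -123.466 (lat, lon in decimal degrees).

Offset from 180°W / 90°S: lon 56.53°, lat 96.52°.
Field (20°×10°, letters A–R): lon ⌊56.53/20⌋ = 2 → C; lat ⌊96.52/10⌋ = 9 → J.
Square (2°×1°, digits 0–9): lon ⌊16.53/2⌋ = 8; lat ⌊6.52/1⌋ = 6.

CJ86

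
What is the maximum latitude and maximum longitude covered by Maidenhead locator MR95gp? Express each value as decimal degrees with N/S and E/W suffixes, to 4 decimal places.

Field M=12, R=17: +12·20° lon, +17·10° lat → SW at lon 60°, lat 80°.
Square 9, 5: +9·2° lon, +5·1° lat → SW at lon 78°, lat 85°.
Subsquare g=6, p=15: +6·0.0833333° lon, +15·0.0416667° lat → SW at lon 78.5°, lat 85.625°.
Cell spans 0.0833333° lon × 0.0416667° lat. NE corner is SW corner plus one full cell.
latitude 85.6667° N, longitude 78.5833° E.

85.6667° N, 78.5833° E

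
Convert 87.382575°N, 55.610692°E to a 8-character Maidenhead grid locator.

Shift to the Maidenhead origin (180°W, 90°S): lon 235.61069, lat 177.38258.
Field (20°×10°, letters A–R): 235.61069/20 → 11 → L, 177.38258/10 → 17 → R; chars LR.
Square (2°×1°, digits 0–9): 15.61069/2 → 7, 7.38258/1 → 7; chars 77.
Subsquare (5′×2.5′, letters a–x): 1.61069/0.0833333 → 19 → t, 0.38258/0.0416667 → 9 → j; chars tj.
Extended square (30″×15″, digits 0–9): 0.02736/0.00833333 → 3, 0.00758/0.00416667 → 1; chars 31.

LR77tj31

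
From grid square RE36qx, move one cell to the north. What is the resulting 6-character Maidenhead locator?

RE37qa

Latitude subsquare x = 23; +1 → 24, wraps to 0 = a, carry into square.
Latitude square 6; +1 → 7.
The longitude characters are unchanged.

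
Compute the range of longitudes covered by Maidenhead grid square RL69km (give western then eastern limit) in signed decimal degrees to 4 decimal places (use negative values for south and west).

Field R=17, L=11: +17·20° lon, +11·10° lat → SW at lon 160°, lat 20°.
Square 6, 9: +6·2° lon, +9·1° lat → SW at lon 172°, lat 29°.
Subsquare k=10, m=12: +10·0.0833333° lon, +12·0.0416667° lat → SW at lon 172.833°, lat 29.5°.
Cell spans 0.0833333° lon × 0.0416667° lat.
west 172.8333, east 172.9167.

172.8333, 172.9167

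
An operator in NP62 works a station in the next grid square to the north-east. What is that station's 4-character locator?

NP73

Longitude square 6; +1 → 7.
Latitude square 2; +1 → 3.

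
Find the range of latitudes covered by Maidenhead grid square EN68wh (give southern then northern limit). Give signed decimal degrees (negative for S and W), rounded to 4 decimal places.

48.2917, 48.3333

Field E=4, N=13: +4·20° lon, +13·10° lat → SW at lon -100°, lat 40°.
Square 6, 8: +6·2° lon, +8·1° lat → SW at lon -88°, lat 48°.
Subsquare w=22, h=7: +22·0.0833333° lon, +7·0.0416667° lat → SW at lon -86.1667°, lat 48.2917°.
Cell spans 0.0833333° lon × 0.0416667° lat.
south 48.2917, north 48.3333.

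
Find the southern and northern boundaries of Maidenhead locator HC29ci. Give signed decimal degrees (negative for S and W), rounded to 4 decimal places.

-60.6667, -60.6250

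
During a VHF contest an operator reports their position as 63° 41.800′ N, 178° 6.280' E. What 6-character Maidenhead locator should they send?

Offset from 180°W / 90°S: lon 358.1047°, lat 153.6967°.
Field (20°×10°, letters A–R): 358.1047/20 → 17 → R, 153.6967/10 → 15 → P; chars RP.
Square (2°×1°, digits 0–9): 18.1047/2 → 9, 3.6967/1 → 3; chars 93.
Subsquare (5′×2.5′, letters a–x): 0.1047/0.0833333 → 1 → b, 0.6967/0.0416667 → 16 → q; chars bq.

RP93bq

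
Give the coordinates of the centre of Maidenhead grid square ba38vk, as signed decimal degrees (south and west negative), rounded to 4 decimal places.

Field B=1, A=0: +1·20° lon, +0·10° lat → SW at lon -160°, lat -90°.
Square 3, 8: +3·2° lon, +8·1° lat → SW at lon -154°, lat -82°.
Subsquare v=21, k=10: +21·0.0833333° lon, +10·0.0416667° lat → SW at lon -152.25°, lat -81.5833°.
Cell spans 0.0833333° lon × 0.0416667° lat. Centre is SW corner plus half of each.
latitude -81.5625, longitude -152.2083.

-81.5625, -152.2083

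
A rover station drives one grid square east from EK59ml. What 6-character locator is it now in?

Longitude subsquare m = 12; +1 → 13 = n.
The latitude characters are unchanged.

EK59nl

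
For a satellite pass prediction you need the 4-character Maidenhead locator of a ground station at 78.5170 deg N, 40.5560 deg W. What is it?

Shift to the Maidenhead origin (180°W, 90°S): lon 139.44, lat 168.52.
Field: lon ⌊139.44/20⌋ = 6 → G; lat ⌊168.52/10⌋ = 16 → Q.
Square: lon ⌊19.44/2⌋ = 9; lat ⌊8.52/1⌋ = 8.

GQ98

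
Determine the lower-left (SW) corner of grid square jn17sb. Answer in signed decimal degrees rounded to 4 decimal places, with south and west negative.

Field J=9, N=13: +9·20° lon, +13·10° lat → SW at lon 0°, lat 40°.
Square 1, 7: +1·2° lon, +7·1° lat → SW at lon 2°, lat 47°.
Subsquare s=18, b=1: +18·0.0833333° lon, +1·0.0416667° lat → SW at lon 3.5°, lat 47.0417°.
latitude 47.0417, longitude 3.5000.

47.0417, 3.5000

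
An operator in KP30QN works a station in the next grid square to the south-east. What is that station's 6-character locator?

KP30rm

Longitude subsquare q = 16; +1 → 17 = r.
Latitude subsquare n = 13; −1 → 12 = m.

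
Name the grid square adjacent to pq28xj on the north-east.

Longitude subsquare x = 23; +1 → 24, wraps to 0 = a, carry into square.
Longitude square 2; +1 → 3.
Latitude subsquare j = 9; +1 → 10 = k.

PQ38ak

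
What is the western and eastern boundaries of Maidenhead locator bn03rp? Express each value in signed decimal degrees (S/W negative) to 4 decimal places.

Field B=1, N=13: +1·20° lon, +13·10° lat → SW at lon -160°, lat 40°.
Square 0, 3: +0·2° lon, +3·1° lat → SW at lon -160°, lat 43°.
Subsquare r=17, p=15: +17·0.0833333° lon, +15·0.0416667° lat → SW at lon -158.583°, lat 43.625°.
Cell spans 0.0833333° lon × 0.0416667° lat.
west -158.5833, east -158.5000.

-158.5833, -158.5000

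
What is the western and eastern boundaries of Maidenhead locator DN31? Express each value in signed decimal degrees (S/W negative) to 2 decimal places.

-114.00, -112.00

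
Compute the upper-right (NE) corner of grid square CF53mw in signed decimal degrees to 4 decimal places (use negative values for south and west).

Field C=2, F=5: +2·20° lon, +5·10° lat → SW at lon -140°, lat -40°.
Square 5, 3: +5·2° lon, +3·1° lat → SW at lon -130°, lat -37°.
Subsquare m=12, w=22: +12·0.0833333° lon, +22·0.0416667° lat → SW at lon -129°, lat -36.0833°.
Cell spans 0.0833333° lon × 0.0416667° lat. NE corner is SW corner plus one full cell.
latitude -36.0417, longitude -128.9167.

-36.0417, -128.9167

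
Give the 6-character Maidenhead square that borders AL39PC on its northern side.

AL39pd

Latitude subsquare c = 2; +1 → 3 = d.
The longitude characters are unchanged.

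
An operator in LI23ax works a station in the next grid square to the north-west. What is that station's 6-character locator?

LI14xa

Longitude subsquare a = 0; −1 → -1, wraps to 23 = x, carry into square.
Longitude square 2; −1 → 1.
Latitude subsquare x = 23; +1 → 24, wraps to 0 = a, carry into square.
Latitude square 3; +1 → 4.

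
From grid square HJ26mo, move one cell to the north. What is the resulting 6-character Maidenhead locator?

Latitude subsquare o = 14; +1 → 15 = p.
The longitude characters are unchanged.

HJ26mp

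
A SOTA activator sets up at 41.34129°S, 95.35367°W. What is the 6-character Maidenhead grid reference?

EE28hp

Shift to the Maidenhead origin (180°W, 90°S): lon 84.6463, lat 48.6587.
Field (20°×10°, letters A–R): 84.6463/20 → 4 → E, 48.6587/10 → 4 → E; chars EE.
Square (2°×1°, digits 0–9): 4.6463/2 → 2, 8.6587/1 → 8; chars 28.
Subsquare (5′×2.5′, letters a–x): 0.6463/0.0833333 → 7 → h, 0.6587/0.0416667 → 15 → p; chars hp.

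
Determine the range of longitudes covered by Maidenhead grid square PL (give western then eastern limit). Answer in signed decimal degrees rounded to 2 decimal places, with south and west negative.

Field P=15, L=11: +15·20° lon, +11·10° lat → SW at lon 120°, lat 20°.
Cell spans 20° lon × 10° lat.
west 120.00, east 140.00.

120.00, 140.00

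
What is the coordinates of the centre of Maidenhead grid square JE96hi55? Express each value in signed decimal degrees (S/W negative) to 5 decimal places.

-43.64375, 18.62917

Field J=9, E=4: +9·20° lon, +4·10° lat → SW at lon 0°, lat -50°.
Square 9, 6: +9·2° lon, +6·1° lat → SW at lon 18°, lat -44°.
Subsquare h=7, i=8: +7·0.0833333° lon, +8·0.0416667° lat → SW at lon 18.5833°, lat -43.6667°.
Extended square 5, 5: +5·0.00833333° lon, +5·0.00416667° lat → SW at lon 18.625°, lat -43.6458°.
Cell spans 0.00833333° lon × 0.00416667° lat. Centre is SW corner plus half of each.
latitude -43.64375, longitude 18.62917.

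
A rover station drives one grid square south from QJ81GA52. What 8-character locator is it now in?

Latitude extended square 2; −1 → 1.
The longitude characters are unchanged.

QJ81ga51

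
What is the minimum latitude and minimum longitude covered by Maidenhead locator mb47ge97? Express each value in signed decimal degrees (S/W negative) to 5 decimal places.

Field M=12, B=1: +12·20° lon, +1·10° lat → SW at lon 60°, lat -80°.
Square 4, 7: +4·2° lon, +7·1° lat → SW at lon 68°, lat -73°.
Subsquare g=6, e=4: +6·0.0833333° lon, +4·0.0416667° lat → SW at lon 68.5°, lat -72.8333°.
Extended square 9, 7: +9·0.00833333° lon, +7·0.00416667° lat → SW at lon 68.575°, lat -72.8042°.
latitude -72.80417, longitude 68.57500.

-72.80417, 68.57500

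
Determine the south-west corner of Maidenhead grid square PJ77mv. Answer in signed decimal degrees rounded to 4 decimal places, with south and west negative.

7.8750, 135.0000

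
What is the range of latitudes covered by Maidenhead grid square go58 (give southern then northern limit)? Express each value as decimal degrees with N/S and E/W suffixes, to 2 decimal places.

58.00° N, 59.00° N

Field G=6, O=14: +6·20° lon, +14·10° lat → SW at lon -60°, lat 50°.
Square 5, 8: +5·2° lon, +8·1° lat → SW at lon -50°, lat 58°.
Cell spans 2° lon × 1° lat.
south 58.00° N, north 59.00° N.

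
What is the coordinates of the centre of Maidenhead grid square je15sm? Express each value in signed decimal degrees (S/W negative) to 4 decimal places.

-44.4792, 3.5417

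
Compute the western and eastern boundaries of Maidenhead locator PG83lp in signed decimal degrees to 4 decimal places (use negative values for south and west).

136.9167, 137.0000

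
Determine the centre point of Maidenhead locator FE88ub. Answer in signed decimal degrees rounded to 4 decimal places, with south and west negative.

-41.9375, -62.2917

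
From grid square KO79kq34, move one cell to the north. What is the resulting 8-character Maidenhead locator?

Latitude extended square 4; +1 → 5.
The longitude characters are unchanged.

KO79kq35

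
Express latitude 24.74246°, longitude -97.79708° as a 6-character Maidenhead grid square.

Add 180° to longitude and 90° to latitude: 82.2029, 114.7425.
Field (20°×10°, letters A–R): 82.2029/20 → 4 → E, 114.7425/10 → 11 → L; chars EL.
Square (2°×1°, digits 0–9): 2.2029/2 → 1, 4.7425/1 → 4; chars 14.
Subsquare (5′×2.5′, letters a–x): 0.2029/0.0833333 → 2 → c, 0.7425/0.0416667 → 17 → r; chars cr.

EL14cr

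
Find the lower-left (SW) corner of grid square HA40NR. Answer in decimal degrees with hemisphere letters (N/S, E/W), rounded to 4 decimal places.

89.2917° S, 30.9167° W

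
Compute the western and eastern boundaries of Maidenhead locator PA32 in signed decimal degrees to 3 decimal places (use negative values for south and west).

126.000, 128.000

Field P=15, A=0: +15·20° lon, +0·10° lat → SW at lon 120°, lat -90°.
Square 3, 2: +3·2° lon, +2·1° lat → SW at lon 126°, lat -88°.
Cell spans 2° lon × 1° lat.
west 126.000, east 128.000.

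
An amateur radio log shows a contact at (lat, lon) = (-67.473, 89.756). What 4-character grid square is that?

NC42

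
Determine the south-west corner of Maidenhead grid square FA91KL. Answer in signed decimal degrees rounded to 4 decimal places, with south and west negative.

-88.5417, -61.1667

Field F=5, A=0: +5·20° lon, +0·10° lat → SW at lon -80°, lat -90°.
Square 9, 1: +9·2° lon, +1·1° lat → SW at lon -62°, lat -89°.
Subsquare k=10, l=11: +10·0.0833333° lon, +11·0.0416667° lat → SW at lon -61.1667°, lat -88.5417°.
latitude -88.5417, longitude -61.1667.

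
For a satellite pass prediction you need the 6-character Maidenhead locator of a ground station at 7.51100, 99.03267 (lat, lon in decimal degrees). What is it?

NJ97mm

Add 180° to longitude and 90° to latitude: 279.0327, 97.5110.
Field: lon ⌊279.0327/20⌋ = 13 → N; lat ⌊97.5110/10⌋ = 9 → J.
Square: lon ⌊19.0327/2⌋ = 9; lat ⌊7.5110/1⌋ = 7.
Subsquare: lon ⌊1.0327/0.0833333⌋ = 12 → m; lat ⌊0.5110/0.0416667⌋ = 12 → m.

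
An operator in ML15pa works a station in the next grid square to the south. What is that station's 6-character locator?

Latitude subsquare a = 0; −1 → -1, wraps to 23 = x, carry into square.
Latitude square 5; −1 → 4.
The longitude characters are unchanged.

ML14px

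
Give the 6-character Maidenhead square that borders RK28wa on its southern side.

Latitude subsquare a = 0; −1 → -1, wraps to 23 = x, carry into square.
Latitude square 8; −1 → 7.
The longitude characters are unchanged.

RK27wx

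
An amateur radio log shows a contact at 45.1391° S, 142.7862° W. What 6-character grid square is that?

Add 180° to longitude and 90° to latitude: 37.2138, 44.8609.
Field: lon ⌊37.2138/20⌋ = 1 → B; lat ⌊44.8609/10⌋ = 4 → E.
Square: lon ⌊17.2138/2⌋ = 8; lat ⌊4.8609/1⌋ = 4.
Subsquare: lon ⌊1.2138/0.0833333⌋ = 14 → o; lat ⌊0.8609/0.0416667⌋ = 20 → u.

BE84ou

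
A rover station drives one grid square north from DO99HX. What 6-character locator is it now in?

Latitude subsquare x = 23; +1 → 24, wraps to 0 = a, carry into square.
Latitude square 9; +1 → 10, wraps to 0, carry into field.
Latitude field O = 14; +1 → 15 = P.
The longitude characters are unchanged.

DP90ha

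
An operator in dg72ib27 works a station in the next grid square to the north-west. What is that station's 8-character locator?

DG72ib18

Longitude extended square 2; −1 → 1.
Latitude extended square 7; +1 → 8.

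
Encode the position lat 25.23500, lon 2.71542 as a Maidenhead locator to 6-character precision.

JL15if

Add 180° to longitude and 90° to latitude: 182.7154, 115.2350.
Field (20°×10°, letters A–R): 182.7154/20 → 9 → J, 115.2350/10 → 11 → L; chars JL.
Square (2°×1°, digits 0–9): 2.7154/2 → 1, 5.2350/1 → 5; chars 15.
Subsquare (5′×2.5′, letters a–x): 0.7154/0.0833333 → 8 → i, 0.2350/0.0416667 → 5 → f; chars if.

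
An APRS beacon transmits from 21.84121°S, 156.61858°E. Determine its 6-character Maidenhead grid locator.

Add 180° to longitude and 90° to latitude: 336.6186, 68.1588.
Field (20°×10°, letters A–R): lon ⌊336.6186/20⌋ = 16 → Q; lat ⌊68.1588/10⌋ = 6 → G.
Square (2°×1°, digits 0–9): lon ⌊16.6186/2⌋ = 8; lat ⌊8.1588/1⌋ = 8.
Subsquare (5′×2.5′, letters a–x): lon ⌊0.6186/0.0833333⌋ = 7 → h; lat ⌊0.1588/0.0416667⌋ = 3 → d.

QG88hd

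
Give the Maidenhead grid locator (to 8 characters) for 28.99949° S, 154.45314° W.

Shift to the Maidenhead origin (180°W, 90°S): lon 25.54686, lat 61.00051.
Field (20°×10°, letters A–R): 25.54686/20 → 1 → B, 61.00051/10 → 6 → G; chars BG.
Square (2°×1°, digits 0–9): 5.54686/2 → 2, 1.00051/1 → 1; chars 21.
Subsquare (5′×2.5′, letters a–x): 1.54686/0.0833333 → 18 → s, 0.00051/0.0416667 → 0 → a; chars sa.
Extended square (30″×15″, digits 0–9): 0.04686/0.00833333 → 5, 0.00051/0.00416667 → 0; chars 50.

BG21sa50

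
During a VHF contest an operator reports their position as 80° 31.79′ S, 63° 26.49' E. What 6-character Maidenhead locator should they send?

MA19rl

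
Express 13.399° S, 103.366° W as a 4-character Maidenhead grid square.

DH86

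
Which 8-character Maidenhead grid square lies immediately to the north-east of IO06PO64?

IO06po75

Longitude extended square 6; +1 → 7.
Latitude extended square 4; +1 → 5.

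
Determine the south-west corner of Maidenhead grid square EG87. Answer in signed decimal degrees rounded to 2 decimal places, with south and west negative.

-23.00, -84.00

Field E=4, G=6: +4·20° lon, +6·10° lat → SW at lon -100°, lat -30°.
Square 8, 7: +8·2° lon, +7·1° lat → SW at lon -84°, lat -23°.
latitude -23.00, longitude -84.00.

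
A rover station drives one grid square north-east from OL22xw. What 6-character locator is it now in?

Longitude subsquare x = 23; +1 → 24, wraps to 0 = a, carry into square.
Longitude square 2; +1 → 3.
Latitude subsquare w = 22; +1 → 23 = x.

OL32ax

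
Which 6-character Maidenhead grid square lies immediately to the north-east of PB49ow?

Longitude subsquare o = 14; +1 → 15 = p.
Latitude subsquare w = 22; +1 → 23 = x.

PB49px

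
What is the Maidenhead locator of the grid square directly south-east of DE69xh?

DE79ag

Longitude subsquare x = 23; +1 → 24, wraps to 0 = a, carry into square.
Longitude square 6; +1 → 7.
Latitude subsquare h = 7; −1 → 6 = g.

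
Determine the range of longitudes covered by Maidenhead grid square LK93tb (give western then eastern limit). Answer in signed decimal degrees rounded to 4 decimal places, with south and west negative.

Field L=11, K=10: +11·20° lon, +10·10° lat → SW at lon 40°, lat 10°.
Square 9, 3: +9·2° lon, +3·1° lat → SW at lon 58°, lat 13°.
Subsquare t=19, b=1: +19·0.0833333° lon, +1·0.0416667° lat → SW at lon 59.5833°, lat 13.0417°.
Cell spans 0.0833333° lon × 0.0416667° lat.
west 59.5833, east 59.6667.

59.5833, 59.6667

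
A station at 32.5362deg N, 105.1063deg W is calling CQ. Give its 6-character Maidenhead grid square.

DM72km

Offset from 180°W / 90°S: lon 74.8937°, lat 122.5362°.
Field: lon ⌊74.8937/20⌋ = 3 → D; lat ⌊122.5362/10⌋ = 12 → M.
Square: lon ⌊14.8937/2⌋ = 7; lat ⌊2.5362/1⌋ = 2.
Subsquare: lon ⌊0.8937/0.0833333⌋ = 10 → k; lat ⌊0.5362/0.0416667⌋ = 12 → m.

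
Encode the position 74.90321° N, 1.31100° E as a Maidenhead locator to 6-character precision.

JQ04pv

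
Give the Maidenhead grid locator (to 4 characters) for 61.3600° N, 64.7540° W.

Offset from 180°W / 90°S: lon 115.25°, lat 151.36°.
Field (20°×10°, letters A–R): lon ⌊115.25/20⌋ = 5 → F; lat ⌊151.36/10⌋ = 15 → P.
Square (2°×1°, digits 0–9): lon ⌊15.25/2⌋ = 7; lat ⌊1.36/1⌋ = 1.

FP71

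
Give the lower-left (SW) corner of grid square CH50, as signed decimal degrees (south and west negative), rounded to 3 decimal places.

Field C=2, H=7: +2·20° lon, +7·10° lat → SW at lon -140°, lat -20°.
Square 5, 0: +5·2° lon, +0·1° lat → SW at lon -130°, lat -20°.
latitude -20.000, longitude -130.000.

-20.000, -130.000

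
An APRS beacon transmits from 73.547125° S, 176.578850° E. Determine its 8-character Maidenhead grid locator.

RB86gk98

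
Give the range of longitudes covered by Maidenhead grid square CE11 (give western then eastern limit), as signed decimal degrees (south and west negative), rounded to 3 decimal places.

Field C=2, E=4: +2·20° lon, +4·10° lat → SW at lon -140°, lat -50°.
Square 1, 1: +1·2° lon, +1·1° lat → SW at lon -138°, lat -49°.
Cell spans 2° lon × 1° lat.
west -138.000, east -136.000.

-138.000, -136.000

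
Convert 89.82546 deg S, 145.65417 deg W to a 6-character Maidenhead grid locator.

BA70ee

Add 180° to longitude and 90° to latitude: 34.3458, 0.1745.
Field: 34.3458/20 → 1 → B, 0.1745/10 → 0 → A; chars BA.
Square: 14.3458/2 → 7, 0.1745/1 → 0; chars 70.
Subsquare: 0.3458/0.0833333 → 4 → e, 0.1745/0.0416667 → 4 → e; chars ee.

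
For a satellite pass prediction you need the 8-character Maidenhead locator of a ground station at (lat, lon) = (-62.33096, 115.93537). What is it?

OC77xq20

Shift to the Maidenhead origin (180°W, 90°S): lon 295.93537, lat 27.66904.
Field: lon ⌊295.93537/20⌋ = 14 → O; lat ⌊27.66904/10⌋ = 2 → C.
Square: lon ⌊15.93537/2⌋ = 7; lat ⌊7.66904/1⌋ = 7.
Subsquare: lon ⌊1.93537/0.0833333⌋ = 23 → x; lat ⌊0.66904/0.0416667⌋ = 16 → q.
Extended square: lon ⌊0.01870/0.00833333⌋ = 2; lat ⌊0.00237/0.00416667⌋ = 0.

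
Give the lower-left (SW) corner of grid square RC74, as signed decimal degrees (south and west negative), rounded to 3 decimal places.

-66.000, 174.000

Field R=17, C=2: +17·20° lon, +2·10° lat → SW at lon 160°, lat -70°.
Square 7, 4: +7·2° lon, +4·1° lat → SW at lon 174°, lat -66°.
latitude -66.000, longitude 174.000.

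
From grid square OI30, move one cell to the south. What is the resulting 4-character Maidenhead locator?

OH39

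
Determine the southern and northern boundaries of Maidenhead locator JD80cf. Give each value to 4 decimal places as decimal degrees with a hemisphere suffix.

59.7917° S, 59.7500° S

Field J=9, D=3: +9·20° lon, +3·10° lat → SW at lon 0°, lat -60°.
Square 8, 0: +8·2° lon, +0·1° lat → SW at lon 16°, lat -60°.
Subsquare c=2, f=5: +2·0.0833333° lon, +5·0.0416667° lat → SW at lon 16.1667°, lat -59.7917°.
Cell spans 0.0833333° lon × 0.0416667° lat.
south 59.7917° S, north 59.7500° S.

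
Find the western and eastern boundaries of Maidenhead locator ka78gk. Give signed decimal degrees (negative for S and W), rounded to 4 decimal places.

Field K=10, A=0: +10·20° lon, +0·10° lat → SW at lon 20°, lat -90°.
Square 7, 8: +7·2° lon, +8·1° lat → SW at lon 34°, lat -82°.
Subsquare g=6, k=10: +6·0.0833333° lon, +10·0.0416667° lat → SW at lon 34.5°, lat -81.5833°.
Cell spans 0.0833333° lon × 0.0416667° lat.
west 34.5000, east 34.5833.

34.5000, 34.5833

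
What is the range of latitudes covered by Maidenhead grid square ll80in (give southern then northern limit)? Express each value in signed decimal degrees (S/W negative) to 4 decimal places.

20.5417, 20.5833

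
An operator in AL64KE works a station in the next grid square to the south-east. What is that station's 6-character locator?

AL64ld

Longitude subsquare k = 10; +1 → 11 = l.
Latitude subsquare e = 4; −1 → 3 = d.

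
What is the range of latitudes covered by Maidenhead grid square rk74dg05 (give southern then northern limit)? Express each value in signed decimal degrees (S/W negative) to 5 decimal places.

Field R=17, K=10: +17·20° lon, +10·10° lat → SW at lon 160°, lat 10°.
Square 7, 4: +7·2° lon, +4·1° lat → SW at lon 174°, lat 14°.
Subsquare d=3, g=6: +3·0.0833333° lon, +6·0.0416667° lat → SW at lon 174.25°, lat 14.25°.
Extended square 0, 5: +0·0.00833333° lon, +5·0.00416667° lat → SW at lon 174.25°, lat 14.2708°.
Cell spans 0.00833333° lon × 0.00416667° lat.
south 14.27083, north 14.27500.

14.27083, 14.27500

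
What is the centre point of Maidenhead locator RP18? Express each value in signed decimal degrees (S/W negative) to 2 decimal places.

68.50, 163.00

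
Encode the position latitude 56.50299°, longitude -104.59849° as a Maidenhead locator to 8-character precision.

DO76qm80

Shift to the Maidenhead origin (180°W, 90°S): lon 75.40151, lat 146.50299.
Field (20°×10°, letters A–R): lon ⌊75.40151/20⌋ = 3 → D; lat ⌊146.50299/10⌋ = 14 → O.
Square (2°×1°, digits 0–9): lon ⌊15.40151/2⌋ = 7; lat ⌊6.50299/1⌋ = 6.
Subsquare (5′×2.5′, letters a–x): lon ⌊1.40151/0.0833333⌋ = 16 → q; lat ⌊0.50299/0.0416667⌋ = 12 → m.
Extended square (30″×15″, digits 0–9): lon ⌊0.06818/0.00833333⌋ = 8; lat ⌊0.00299/0.00416667⌋ = 0.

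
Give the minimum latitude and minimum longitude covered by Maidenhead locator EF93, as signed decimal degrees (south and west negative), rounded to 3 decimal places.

Field E=4, F=5: +4·20° lon, +5·10° lat → SW at lon -100°, lat -40°.
Square 9, 3: +9·2° lon, +3·1° lat → SW at lon -82°, lat -37°.
latitude -37.000, longitude -82.000.

-37.000, -82.000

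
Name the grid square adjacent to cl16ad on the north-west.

CL06xe

Longitude subsquare a = 0; −1 → -1, wraps to 23 = x, carry into square.
Longitude square 1; −1 → 0.
Latitude subsquare d = 3; +1 → 4 = e.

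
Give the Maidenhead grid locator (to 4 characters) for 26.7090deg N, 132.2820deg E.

PL66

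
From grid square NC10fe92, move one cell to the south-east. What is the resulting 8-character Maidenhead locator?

NC10ge01

Longitude extended square 9; +1 → 10, wraps to 0, carry into subsquare.
Longitude subsquare f = 5; +1 → 6 = g.
Latitude extended square 2; −1 → 1.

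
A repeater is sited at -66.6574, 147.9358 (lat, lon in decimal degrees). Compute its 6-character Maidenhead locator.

QC33xi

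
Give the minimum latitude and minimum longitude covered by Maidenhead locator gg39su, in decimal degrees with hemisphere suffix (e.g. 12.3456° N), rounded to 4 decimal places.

Field G=6, G=6: +6·20° lon, +6·10° lat → SW at lon -60°, lat -30°.
Square 3, 9: +3·2° lon, +9·1° lat → SW at lon -54°, lat -21°.
Subsquare s=18, u=20: +18·0.0833333° lon, +20·0.0416667° lat → SW at lon -52.5°, lat -20.1667°.
latitude 20.1667° S, longitude 52.5000° W.

20.1667° S, 52.5000° W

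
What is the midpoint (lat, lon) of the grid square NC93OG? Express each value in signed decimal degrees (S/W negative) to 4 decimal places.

Field N=13, C=2: +13·20° lon, +2·10° lat → SW at lon 80°, lat -70°.
Square 9, 3: +9·2° lon, +3·1° lat → SW at lon 98°, lat -67°.
Subsquare o=14, g=6: +14·0.0833333° lon, +6·0.0416667° lat → SW at lon 99.1667°, lat -66.75°.
Cell spans 0.0833333° lon × 0.0416667° lat. Centre is SW corner plus half of each.
latitude -66.7292, longitude 99.2083.

-66.7292, 99.2083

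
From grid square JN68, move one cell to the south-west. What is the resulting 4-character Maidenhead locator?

Longitude square 6; −1 → 5.
Latitude square 8; −1 → 7.

JN57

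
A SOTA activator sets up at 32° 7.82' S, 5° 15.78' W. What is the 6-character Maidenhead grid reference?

Offset from 180°W / 90°S: lon 174.7370°, lat 57.8697°.
Field (20°×10°, letters A–R): lon ⌊174.7370/20⌋ = 8 → I; lat ⌊57.8697/10⌋ = 5 → F.
Square (2°×1°, digits 0–9): lon ⌊14.7370/2⌋ = 7; lat ⌊7.8697/1⌋ = 7.
Subsquare (5′×2.5′, letters a–x): lon ⌊0.7370/0.0833333⌋ = 8 → i; lat ⌊0.8697/0.0416667⌋ = 20 → u.

IF77iu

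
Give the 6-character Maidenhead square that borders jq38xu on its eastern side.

Longitude subsquare x = 23; +1 → 24, wraps to 0 = a, carry into square.
Longitude square 3; +1 → 4.
The latitude characters are unchanged.

JQ48au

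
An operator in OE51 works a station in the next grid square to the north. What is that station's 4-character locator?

Latitude square 1; +1 → 2.
The longitude characters are unchanged.

OE52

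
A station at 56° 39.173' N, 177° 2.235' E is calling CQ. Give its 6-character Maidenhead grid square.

Shift to the Maidenhead origin (180°W, 90°S): lon 357.0372, lat 146.6529.
Field: lon ⌊357.0372/20⌋ = 17 → R; lat ⌊146.6529/10⌋ = 14 → O.
Square: lon ⌊17.0372/2⌋ = 8; lat ⌊6.6529/1⌋ = 6.
Subsquare: lon ⌊1.0372/0.0833333⌋ = 12 → m; lat ⌊0.6529/0.0416667⌋ = 15 → p.

RO86mp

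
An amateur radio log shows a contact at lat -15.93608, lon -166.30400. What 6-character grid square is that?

AH64ub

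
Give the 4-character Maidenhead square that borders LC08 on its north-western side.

KC99

Longitude square 0; −1 → -1, wraps to 9, carry into field.
Longitude field L = 11; −1 → 10 = K.
Latitude square 8; +1 → 9.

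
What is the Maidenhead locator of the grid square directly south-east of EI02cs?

EI02dr

Longitude subsquare c = 2; +1 → 3 = d.
Latitude subsquare s = 18; −1 → 17 = r.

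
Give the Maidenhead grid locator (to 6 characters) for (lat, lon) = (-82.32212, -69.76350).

Offset from 180°W / 90°S: lon 110.2365°, lat 7.6779°.
Field: 110.2365/20 → 5 → F, 7.6779/10 → 0 → A; chars FA.
Square: 10.2365/2 → 5, 7.6779/1 → 7; chars 57.
Subsquare: 0.2365/0.0833333 → 2 → c, 0.6779/0.0416667 → 16 → q; chars cq.

FA57cq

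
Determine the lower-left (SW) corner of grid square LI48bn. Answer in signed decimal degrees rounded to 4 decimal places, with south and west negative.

Field L=11, I=8: +11·20° lon, +8·10° lat → SW at lon 40°, lat -10°.
Square 4, 8: +4·2° lon, +8·1° lat → SW at lon 48°, lat -2°.
Subsquare b=1, n=13: +1·0.0833333° lon, +13·0.0416667° lat → SW at lon 48.0833°, lat -1.45833°.
latitude -1.4583, longitude 48.0833.

-1.4583, 48.0833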